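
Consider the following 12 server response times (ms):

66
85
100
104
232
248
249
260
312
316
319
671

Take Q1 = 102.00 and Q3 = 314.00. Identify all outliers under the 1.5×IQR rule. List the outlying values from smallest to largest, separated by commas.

IQR = Q3 − Q1 = 314.00 − 102.00 = 212.00.
Lower fence = Q1 − 1.5·IQR = 102.00 − 318.00 = -216.00.
Upper fence = Q3 + 1.5·IQR = 314.00 + 318.00 = 632.00.
671 > 632.00 → outlier.
All remaining values lie within [-216.00, 632.00].

671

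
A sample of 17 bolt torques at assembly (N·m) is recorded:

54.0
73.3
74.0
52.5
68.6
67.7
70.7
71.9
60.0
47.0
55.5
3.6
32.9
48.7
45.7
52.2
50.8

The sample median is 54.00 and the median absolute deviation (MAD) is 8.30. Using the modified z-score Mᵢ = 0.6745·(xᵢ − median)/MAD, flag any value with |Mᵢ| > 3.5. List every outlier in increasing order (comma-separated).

|Mᵢ| > 3.5 ⇔ |xᵢ − 54.00| > 3.5·8.30/0.6745 = 43.07.
So outliers lie outside [10.93, 97.07].
3.6: M = -4.10 → outlier.

3.6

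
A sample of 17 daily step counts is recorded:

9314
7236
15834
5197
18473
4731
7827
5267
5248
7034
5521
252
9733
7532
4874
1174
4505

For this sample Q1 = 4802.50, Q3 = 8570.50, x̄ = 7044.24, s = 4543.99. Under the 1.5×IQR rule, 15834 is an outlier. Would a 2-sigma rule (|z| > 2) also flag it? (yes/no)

z = (15834 − 7044.24) / 4543.99 = 1.93.
|z| = 1.93 ≤ 2.

no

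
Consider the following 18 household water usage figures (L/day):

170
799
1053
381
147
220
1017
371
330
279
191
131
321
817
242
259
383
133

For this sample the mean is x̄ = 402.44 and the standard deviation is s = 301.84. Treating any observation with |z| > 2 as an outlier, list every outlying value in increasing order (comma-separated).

Cutoffs at x̄ ± 2s: 402.44 ± 2·301.84 = [-201.24, 1006.12].
1017: z = 2.04, |z| > 2 → outlier.
1053: z = 2.16, |z| > 2 → outlier.
Every other value lies within [-201.24, 1006.12].

1017, 1053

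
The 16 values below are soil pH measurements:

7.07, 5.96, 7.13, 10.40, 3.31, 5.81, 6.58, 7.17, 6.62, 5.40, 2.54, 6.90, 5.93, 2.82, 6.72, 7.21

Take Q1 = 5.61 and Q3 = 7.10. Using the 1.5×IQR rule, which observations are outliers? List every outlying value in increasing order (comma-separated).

IQR = Q3 − Q1 = 7.10 − 5.61 = 1.49.
Lower fence = Q1 − 1.5·IQR = 5.61 − 2.235 = 3.375.
Upper fence = Q3 + 1.5·IQR = 7.10 + 2.235 = 9.335.
2.54 < 3.375 → outlier.
2.82 < 3.375 → outlier.
3.31 < 3.375 → outlier.
10.40 > 9.335 → outlier.
All remaining values lie within [3.375, 9.335].

2.54, 2.82, 3.31, 10.40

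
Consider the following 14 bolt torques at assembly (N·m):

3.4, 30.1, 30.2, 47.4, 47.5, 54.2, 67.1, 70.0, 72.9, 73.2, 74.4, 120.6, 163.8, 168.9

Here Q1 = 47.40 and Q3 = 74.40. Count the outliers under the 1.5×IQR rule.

4

IQR = 27.00; fences at 47.40 − 40.50 = 6.90 and 74.40 + 40.50 = 114.90.
Outside the cutoffs: 3.4, 120.6, 163.8, 168.9.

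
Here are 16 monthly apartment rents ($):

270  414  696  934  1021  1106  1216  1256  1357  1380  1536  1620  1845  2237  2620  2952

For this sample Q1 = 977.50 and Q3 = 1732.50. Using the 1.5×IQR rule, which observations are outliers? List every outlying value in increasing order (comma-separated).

2952

IQR = Q3 − Q1 = 1732.50 − 977.50 = 755.00.
Lower fence = Q1 − 1.5·IQR = 977.50 − 1132.50 = -155.00.
Upper fence = Q3 + 1.5·IQR = 1732.50 + 1132.50 = 2865.00.
2952 > 2865.00 → outlier.
All remaining values lie within [-155.00, 2865.00].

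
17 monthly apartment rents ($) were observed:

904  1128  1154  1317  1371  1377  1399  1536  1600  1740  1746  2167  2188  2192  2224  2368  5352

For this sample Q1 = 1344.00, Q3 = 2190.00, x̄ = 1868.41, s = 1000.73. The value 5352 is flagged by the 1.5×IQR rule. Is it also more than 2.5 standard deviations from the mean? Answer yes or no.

z = (5352 − 1868.41) / 1000.73 = 3.48.
|z| = 3.48 > 2.5.

yes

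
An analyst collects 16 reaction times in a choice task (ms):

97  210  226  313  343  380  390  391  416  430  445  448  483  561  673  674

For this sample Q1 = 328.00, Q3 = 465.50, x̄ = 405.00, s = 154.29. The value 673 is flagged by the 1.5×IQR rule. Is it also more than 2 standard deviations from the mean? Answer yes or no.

z = (673 − 405.00) / 154.29 = 1.74.
|z| = 1.74 ≤ 2.

no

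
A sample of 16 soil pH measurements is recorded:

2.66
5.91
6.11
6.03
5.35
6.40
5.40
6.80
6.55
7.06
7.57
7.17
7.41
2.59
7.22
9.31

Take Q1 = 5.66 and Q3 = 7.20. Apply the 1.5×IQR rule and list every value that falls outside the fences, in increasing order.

2.59, 2.66

IQR = Q3 − Q1 = 7.20 − 5.66 = 1.54.
Lower fence = Q1 − 1.5·IQR = 5.66 − 2.31 = 3.35.
Upper fence = Q3 + 1.5·IQR = 7.20 + 2.31 = 9.51.
2.59 < 3.35 → outlier.
2.66 < 3.35 → outlier.
All remaining values lie within [3.35, 9.51].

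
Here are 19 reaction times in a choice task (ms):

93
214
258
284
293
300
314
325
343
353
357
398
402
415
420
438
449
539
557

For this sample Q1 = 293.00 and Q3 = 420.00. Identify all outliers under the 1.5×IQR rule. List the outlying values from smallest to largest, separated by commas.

IQR = Q3 − Q1 = 420.00 − 293.00 = 127.00.
Lower fence = Q1 − 1.5·IQR = 293.00 − 190.50 = 102.50.
Upper fence = Q3 + 1.5·IQR = 420.00 + 190.50 = 610.50.
93 < 102.50 → outlier.
All remaining values lie within [102.50, 610.50].

93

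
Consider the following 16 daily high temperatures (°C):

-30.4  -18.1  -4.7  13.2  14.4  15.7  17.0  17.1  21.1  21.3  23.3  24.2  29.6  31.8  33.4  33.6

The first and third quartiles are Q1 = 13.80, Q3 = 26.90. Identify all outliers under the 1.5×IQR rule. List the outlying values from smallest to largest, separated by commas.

-30.4, -18.1

IQR = Q3 − Q1 = 26.90 − 13.80 = 13.10.
Lower fence = Q1 − 1.5·IQR = 13.80 − 19.65 = -5.85.
Upper fence = Q3 + 1.5·IQR = 26.90 + 19.65 = 46.55.
-30.4 < -5.85 → outlier.
-18.1 < -5.85 → outlier.
All remaining values lie within [-5.85, 46.55].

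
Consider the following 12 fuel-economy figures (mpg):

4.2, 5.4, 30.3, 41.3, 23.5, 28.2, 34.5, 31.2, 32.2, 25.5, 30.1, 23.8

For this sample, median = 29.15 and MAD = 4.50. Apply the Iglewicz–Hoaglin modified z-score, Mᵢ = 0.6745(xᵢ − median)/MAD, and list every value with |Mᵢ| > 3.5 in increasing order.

|Mᵢ| > 3.5 ⇔ |xᵢ − 29.15| > 3.5·4.50/0.6745 = 23.35.
So outliers lie outside [5.80, 52.50].
4.2: M = -3.74 → outlier.
5.4: M = -3.56 → outlier.

4.2, 5.4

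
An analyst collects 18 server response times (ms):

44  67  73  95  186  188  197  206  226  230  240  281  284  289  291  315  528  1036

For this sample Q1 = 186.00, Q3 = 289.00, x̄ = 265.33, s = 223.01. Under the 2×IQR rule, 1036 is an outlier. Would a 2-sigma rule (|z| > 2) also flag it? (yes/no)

z = (1036 − 265.33) / 223.01 = 3.46.
|z| = 3.46 > 2.

yes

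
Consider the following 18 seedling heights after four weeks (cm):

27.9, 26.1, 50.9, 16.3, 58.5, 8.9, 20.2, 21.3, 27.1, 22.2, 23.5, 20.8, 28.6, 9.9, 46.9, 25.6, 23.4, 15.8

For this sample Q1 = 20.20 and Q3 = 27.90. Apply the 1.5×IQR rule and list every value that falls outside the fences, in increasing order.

IQR = Q3 − Q1 = 27.90 − 20.20 = 7.70.
Lower fence = Q1 − 1.5·IQR = 20.20 − 11.55 = 8.65.
Upper fence = Q3 + 1.5·IQR = 27.90 + 11.55 = 39.45.
46.9 > 39.45 → outlier.
50.9 > 39.45 → outlier.
58.5 > 39.45 → outlier.
All remaining values lie within [8.65, 39.45].

46.9, 50.9, 58.5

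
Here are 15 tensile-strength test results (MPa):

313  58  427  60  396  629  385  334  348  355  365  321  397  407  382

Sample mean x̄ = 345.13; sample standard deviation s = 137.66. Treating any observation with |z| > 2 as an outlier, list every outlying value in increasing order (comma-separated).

Cutoffs at x̄ ± 2s: 345.13 ± 2·137.66 = [69.81, 620.45].
58: z = -2.09, |z| > 2 → outlier.
60: z = -2.07, |z| > 2 → outlier.
629: z = 2.06, |z| > 2 → outlier.
Every other value lies within [69.81, 620.45].

58, 60, 629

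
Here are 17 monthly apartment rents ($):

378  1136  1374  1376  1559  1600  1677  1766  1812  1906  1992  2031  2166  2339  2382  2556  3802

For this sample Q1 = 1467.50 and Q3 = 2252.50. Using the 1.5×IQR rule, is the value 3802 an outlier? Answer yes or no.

IQR = Q3 − Q1 = 2252.50 − 1467.50 = 785.00.
Lower fence = Q1 − 1.5·IQR = 1467.50 − 1177.50 = 290.00.
Upper fence = Q3 + 1.5·IQR = 2252.50 + 1177.50 = 3430.00.
3802 lies above the upper fence.

yes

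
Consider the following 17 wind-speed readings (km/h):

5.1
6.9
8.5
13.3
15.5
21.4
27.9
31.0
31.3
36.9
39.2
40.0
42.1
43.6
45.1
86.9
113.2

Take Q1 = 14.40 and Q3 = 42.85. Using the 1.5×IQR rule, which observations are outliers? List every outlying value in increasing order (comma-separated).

IQR = Q3 − Q1 = 42.85 − 14.40 = 28.45.
Lower fence = Q1 − 1.5·IQR = 14.40 − 42.675 = -28.275.
Upper fence = Q3 + 1.5·IQR = 42.85 + 42.675 = 85.525.
86.9 > 85.525 → outlier.
113.2 > 85.525 → outlier.
All remaining values lie within [-28.275, 85.525].

86.9, 113.2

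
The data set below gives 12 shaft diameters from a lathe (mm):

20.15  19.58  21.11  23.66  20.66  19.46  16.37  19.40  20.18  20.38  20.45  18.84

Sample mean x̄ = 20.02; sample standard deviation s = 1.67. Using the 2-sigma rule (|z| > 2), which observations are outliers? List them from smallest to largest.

Cutoffs at x̄ ± 2s: 20.02 ± 2·1.67 = [16.68, 23.36].
16.37: z = -2.19, |z| > 2 → outlier.
23.66: z = 2.18, |z| > 2 → outlier.
Every other value lies within [16.68, 23.36].

16.37, 23.66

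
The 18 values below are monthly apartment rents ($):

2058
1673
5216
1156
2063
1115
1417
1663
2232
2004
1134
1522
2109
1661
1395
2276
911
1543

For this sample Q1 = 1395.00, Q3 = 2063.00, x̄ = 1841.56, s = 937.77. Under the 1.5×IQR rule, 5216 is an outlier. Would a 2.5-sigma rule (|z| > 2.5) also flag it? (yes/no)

yes

z = (5216 − 1841.56) / 937.77 = 3.60.
|z| = 3.60 > 2.5.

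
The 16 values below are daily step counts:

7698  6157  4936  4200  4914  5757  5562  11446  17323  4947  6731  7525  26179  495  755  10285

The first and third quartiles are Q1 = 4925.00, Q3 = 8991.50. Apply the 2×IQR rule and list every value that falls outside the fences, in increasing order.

17323, 26179

IQR = Q3 − Q1 = 8991.50 − 4925.00 = 4066.50.
Lower fence = Q1 − 2·IQR = 4925.00 − 8133.00 = -3208.00.
Upper fence = Q3 + 2·IQR = 8991.50 + 8133.00 = 17124.50.
17323 > 17124.50 → outlier.
26179 > 17124.50 → outlier.
All remaining values lie within [-3208.00, 17124.50].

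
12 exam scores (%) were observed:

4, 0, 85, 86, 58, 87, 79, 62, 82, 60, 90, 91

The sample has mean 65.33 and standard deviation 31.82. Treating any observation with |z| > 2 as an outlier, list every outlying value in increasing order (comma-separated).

Cutoffs at x̄ ± 2s: 65.33 ± 2·31.82 = [1.69, 128.97].
0: z = -2.05, |z| > 2 → outlier.
Every other value lies within [1.69, 128.97].

0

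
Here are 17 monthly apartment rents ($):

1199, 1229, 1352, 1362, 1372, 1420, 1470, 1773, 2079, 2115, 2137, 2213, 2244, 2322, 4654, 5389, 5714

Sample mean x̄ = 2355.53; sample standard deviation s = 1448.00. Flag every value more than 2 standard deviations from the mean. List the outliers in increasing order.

Cutoffs at x̄ ± 2s: 2355.53 ± 2·1448.00 = [-540.47, 5251.53].
5389: z = 2.09, |z| > 2 → outlier.
5714: z = 2.32, |z| > 2 → outlier.
Every other value lies within [-540.47, 5251.53].

5389, 5714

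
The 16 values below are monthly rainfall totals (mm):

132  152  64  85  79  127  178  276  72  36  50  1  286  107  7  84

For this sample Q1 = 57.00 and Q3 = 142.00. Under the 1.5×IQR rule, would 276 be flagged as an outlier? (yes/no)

IQR = Q3 − Q1 = 142.00 − 57.00 = 85.00.
Lower fence = Q1 − 1.5·IQR = 57.00 − 127.50 = -70.50.
Upper fence = Q3 + 1.5·IQR = 142.00 + 127.50 = 269.50.
276 lies above the upper fence.

yes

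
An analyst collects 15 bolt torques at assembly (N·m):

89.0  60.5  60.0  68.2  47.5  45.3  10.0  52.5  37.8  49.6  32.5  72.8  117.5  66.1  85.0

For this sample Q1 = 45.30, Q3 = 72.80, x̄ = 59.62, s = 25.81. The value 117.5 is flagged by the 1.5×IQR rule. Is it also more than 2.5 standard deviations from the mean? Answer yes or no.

z = (117.5 − 59.62) / 25.81 = 2.24.
|z| = 2.24 ≤ 2.5.

no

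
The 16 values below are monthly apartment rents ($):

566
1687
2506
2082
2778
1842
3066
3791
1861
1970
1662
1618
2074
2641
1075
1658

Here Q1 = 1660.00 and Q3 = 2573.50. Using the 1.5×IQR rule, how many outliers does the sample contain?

IQR = 913.50; fences at 1660.00 − 1370.25 = 289.75 and 2573.50 + 1370.25 = 3943.75.
Every value lies within the cutoffs.

0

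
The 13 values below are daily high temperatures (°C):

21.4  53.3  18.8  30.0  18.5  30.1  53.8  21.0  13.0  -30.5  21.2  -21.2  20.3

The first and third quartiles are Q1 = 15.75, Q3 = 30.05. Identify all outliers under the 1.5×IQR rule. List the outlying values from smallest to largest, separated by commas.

IQR = Q3 − Q1 = 30.05 − 15.75 = 14.30.
Lower fence = Q1 − 1.5·IQR = 15.75 − 21.45 = -5.70.
Upper fence = Q3 + 1.5·IQR = 30.05 + 21.45 = 51.50.
-30.5 < -5.70 → outlier.
-21.2 < -5.70 → outlier.
53.3 > 51.50 → outlier.
53.8 > 51.50 → outlier.
All remaining values lie within [-5.70, 51.50].

-30.5, -21.2, 53.3, 53.8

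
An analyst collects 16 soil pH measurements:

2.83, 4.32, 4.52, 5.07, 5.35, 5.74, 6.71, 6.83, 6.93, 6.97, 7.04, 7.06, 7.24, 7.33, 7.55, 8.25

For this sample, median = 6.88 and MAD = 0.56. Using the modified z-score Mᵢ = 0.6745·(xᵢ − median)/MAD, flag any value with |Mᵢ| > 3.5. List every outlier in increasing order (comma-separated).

2.83

|Mᵢ| > 3.5 ⇔ |xᵢ − 6.88| > 3.5·0.56/0.6745 = 2.91.
So outliers lie outside [3.97, 9.79].
2.83: M = -4.88 → outlier.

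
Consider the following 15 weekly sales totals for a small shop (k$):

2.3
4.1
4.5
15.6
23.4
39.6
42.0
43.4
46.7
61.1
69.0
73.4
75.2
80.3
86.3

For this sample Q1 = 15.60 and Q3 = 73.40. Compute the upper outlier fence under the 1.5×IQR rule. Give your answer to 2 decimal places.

160.10

IQR = Q3 − Q1 = 73.40 − 15.60 = 57.80.
Lower fence = Q1 − 1.5·IQR = 15.60 − 86.70 = -71.10.
Upper fence = Q3 + 1.5·IQR = 73.40 + 86.70 = 160.10.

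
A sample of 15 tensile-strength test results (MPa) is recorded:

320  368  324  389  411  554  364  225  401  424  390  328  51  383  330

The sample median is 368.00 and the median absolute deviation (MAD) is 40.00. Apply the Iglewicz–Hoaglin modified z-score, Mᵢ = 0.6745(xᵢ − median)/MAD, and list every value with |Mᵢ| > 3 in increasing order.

51, 554

|Mᵢ| > 3 ⇔ |xᵢ − 368.00| > 3·40.00/0.6745 = 177.91.
So outliers lie outside [190.09, 545.91].
51: M = -5.35 → outlier.
554: M = 3.14 → outlier.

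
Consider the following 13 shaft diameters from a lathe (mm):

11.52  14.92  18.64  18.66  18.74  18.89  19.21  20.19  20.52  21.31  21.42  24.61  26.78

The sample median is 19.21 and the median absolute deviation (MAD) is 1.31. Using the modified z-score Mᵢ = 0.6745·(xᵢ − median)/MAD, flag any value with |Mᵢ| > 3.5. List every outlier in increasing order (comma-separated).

11.52, 26.78

|Mᵢ| > 3.5 ⇔ |xᵢ − 19.21| > 3.5·1.31/0.6745 = 6.80.
So outliers lie outside [12.41, 26.01].
11.52: M = -3.96 → outlier.
26.78: M = 3.90 → outlier.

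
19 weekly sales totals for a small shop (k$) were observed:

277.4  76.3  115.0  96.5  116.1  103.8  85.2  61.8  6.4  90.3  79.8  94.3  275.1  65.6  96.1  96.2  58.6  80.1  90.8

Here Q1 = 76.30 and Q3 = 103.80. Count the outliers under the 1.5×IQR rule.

3

IQR = 27.50; fences at 76.30 − 41.25 = 35.05 and 103.80 + 41.25 = 145.05.
Outside the cutoffs: 6.4, 275.1, 277.4.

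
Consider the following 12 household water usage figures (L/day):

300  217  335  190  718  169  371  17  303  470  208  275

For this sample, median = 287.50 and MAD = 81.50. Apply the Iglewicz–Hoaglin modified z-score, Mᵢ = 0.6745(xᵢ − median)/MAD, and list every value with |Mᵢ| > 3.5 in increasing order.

|Mᵢ| > 3.5 ⇔ |xᵢ − 287.50| > 3.5·81.50/0.6745 = 422.91.
So outliers lie outside [-135.41, 710.41].
718: M = 3.56 → outlier.

718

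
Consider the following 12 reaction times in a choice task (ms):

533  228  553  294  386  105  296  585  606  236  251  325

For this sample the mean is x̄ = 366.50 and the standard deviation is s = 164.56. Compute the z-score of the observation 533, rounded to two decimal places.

1.01

z = (533 − 366.50) / 164.56 = 1.01.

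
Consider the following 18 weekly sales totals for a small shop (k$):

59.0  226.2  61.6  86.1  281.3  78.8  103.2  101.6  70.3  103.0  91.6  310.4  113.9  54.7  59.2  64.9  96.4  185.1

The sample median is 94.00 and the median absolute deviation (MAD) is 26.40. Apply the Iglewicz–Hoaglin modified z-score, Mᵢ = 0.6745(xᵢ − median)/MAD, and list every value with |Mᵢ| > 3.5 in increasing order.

281.3, 310.4

|Mᵢ| > 3.5 ⇔ |xᵢ − 94.00| > 3.5·26.40/0.6745 = 136.99.
So outliers lie outside [-42.99, 230.99].
281.3: M = 4.79 → outlier.
310.4: M = 5.53 → outlier.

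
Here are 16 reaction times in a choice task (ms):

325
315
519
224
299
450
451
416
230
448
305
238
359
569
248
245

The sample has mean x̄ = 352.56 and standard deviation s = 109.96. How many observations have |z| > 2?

Cutoffs: x̄ ± 2s = [132.64, 572.48].
Every value lies within the cutoffs.

0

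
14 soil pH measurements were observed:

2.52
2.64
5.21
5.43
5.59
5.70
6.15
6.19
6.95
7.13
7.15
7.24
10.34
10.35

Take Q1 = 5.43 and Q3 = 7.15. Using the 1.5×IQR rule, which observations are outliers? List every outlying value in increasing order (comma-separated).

2.52, 2.64, 10.34, 10.35

IQR = Q3 − Q1 = 7.15 − 5.43 = 1.72.
Lower fence = Q1 − 1.5·IQR = 5.43 − 2.58 = 2.85.
Upper fence = Q3 + 1.5·IQR = 7.15 + 2.58 = 9.73.
2.52 < 2.85 → outlier.
2.64 < 2.85 → outlier.
10.34 > 9.73 → outlier.
10.35 > 9.73 → outlier.
All remaining values lie within [2.85, 9.73].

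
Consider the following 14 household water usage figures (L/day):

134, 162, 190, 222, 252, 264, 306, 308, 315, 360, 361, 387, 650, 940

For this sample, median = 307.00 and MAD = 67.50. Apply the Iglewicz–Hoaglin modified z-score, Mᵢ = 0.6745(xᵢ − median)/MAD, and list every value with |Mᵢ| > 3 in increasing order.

|Mᵢ| > 3 ⇔ |xᵢ − 307.00| > 3·67.50/0.6745 = 300.22.
So outliers lie outside [6.78, 607.22].
650: M = 3.43 → outlier.
940: M = 6.33 → outlier.

650, 940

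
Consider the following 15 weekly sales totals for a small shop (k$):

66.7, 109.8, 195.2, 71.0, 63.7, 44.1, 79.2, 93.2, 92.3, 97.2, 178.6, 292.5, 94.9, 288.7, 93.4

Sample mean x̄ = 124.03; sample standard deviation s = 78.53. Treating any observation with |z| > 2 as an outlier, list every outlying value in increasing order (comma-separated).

288.7, 292.5

Cutoffs at x̄ ± 2s: 124.03 ± 2·78.53 = [-33.03, 281.09].
288.7: z = 2.10, |z| > 2 → outlier.
292.5: z = 2.15, |z| > 2 → outlier.
Every other value lies within [-33.03, 281.09].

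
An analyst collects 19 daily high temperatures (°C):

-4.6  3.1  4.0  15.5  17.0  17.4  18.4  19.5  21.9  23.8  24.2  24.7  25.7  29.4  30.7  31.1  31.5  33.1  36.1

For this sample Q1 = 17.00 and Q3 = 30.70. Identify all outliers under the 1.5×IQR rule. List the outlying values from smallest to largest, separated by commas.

IQR = Q3 − Q1 = 30.70 − 17.00 = 13.70.
Lower fence = Q1 − 1.5·IQR = 17.00 − 20.55 = -3.55.
Upper fence = Q3 + 1.5·IQR = 30.70 + 20.55 = 51.25.
-4.6 < -3.55 → outlier.
All remaining values lie within [-3.55, 51.25].

-4.6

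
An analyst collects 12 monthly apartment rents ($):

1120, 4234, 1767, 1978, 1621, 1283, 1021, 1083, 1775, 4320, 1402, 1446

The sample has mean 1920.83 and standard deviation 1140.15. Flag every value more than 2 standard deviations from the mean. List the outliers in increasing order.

Cutoffs at x̄ ± 2s: 1920.83 ± 2·1140.15 = [-359.47, 4201.13].
4234: z = 2.03, |z| > 2 → outlier.
4320: z = 2.10, |z| > 2 → outlier.
Every other value lies within [-359.47, 4201.13].

4234, 4320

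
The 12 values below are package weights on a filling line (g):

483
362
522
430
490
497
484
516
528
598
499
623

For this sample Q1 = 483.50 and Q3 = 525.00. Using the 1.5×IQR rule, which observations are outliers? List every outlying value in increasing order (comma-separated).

IQR = Q3 − Q1 = 525.00 − 483.50 = 41.50.
Lower fence = Q1 − 1.5·IQR = 483.50 − 62.25 = 421.25.
Upper fence = Q3 + 1.5·IQR = 525.00 + 62.25 = 587.25.
362 < 421.25 → outlier.
598 > 587.25 → outlier.
623 > 587.25 → outlier.
All remaining values lie within [421.25, 587.25].

362, 598, 623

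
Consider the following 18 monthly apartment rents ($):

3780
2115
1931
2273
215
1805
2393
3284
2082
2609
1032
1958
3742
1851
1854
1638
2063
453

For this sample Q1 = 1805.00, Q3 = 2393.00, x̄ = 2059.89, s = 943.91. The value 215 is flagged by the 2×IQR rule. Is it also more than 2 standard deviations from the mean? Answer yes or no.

no

z = (215 − 2059.89) / 943.91 = -1.95.
|z| = 1.95 ≤ 2.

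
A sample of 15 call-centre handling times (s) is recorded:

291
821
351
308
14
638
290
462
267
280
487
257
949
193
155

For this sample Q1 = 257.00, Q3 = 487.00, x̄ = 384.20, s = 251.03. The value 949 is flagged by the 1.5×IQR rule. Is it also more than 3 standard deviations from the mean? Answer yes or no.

z = (949 − 384.20) / 251.03 = 2.25.
|z| = 2.25 ≤ 3.

no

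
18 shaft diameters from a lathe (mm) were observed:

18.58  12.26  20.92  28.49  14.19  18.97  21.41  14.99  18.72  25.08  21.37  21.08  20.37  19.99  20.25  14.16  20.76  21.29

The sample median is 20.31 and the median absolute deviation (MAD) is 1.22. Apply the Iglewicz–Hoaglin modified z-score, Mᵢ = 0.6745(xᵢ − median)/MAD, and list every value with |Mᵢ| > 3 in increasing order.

|Mᵢ| > 3 ⇔ |xᵢ − 20.31| > 3·1.22/0.6745 = 5.43.
So outliers lie outside [14.88, 25.74].
12.26: M = -4.45 → outlier.
14.16: M = -3.40 → outlier.
14.19: M = -3.38 → outlier.
28.49: M = 4.52 → outlier.

12.26, 14.16, 14.19, 28.49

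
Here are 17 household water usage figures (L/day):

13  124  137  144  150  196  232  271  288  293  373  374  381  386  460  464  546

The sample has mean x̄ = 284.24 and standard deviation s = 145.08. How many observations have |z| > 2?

0

Cutoffs: x̄ ± 2s = [-5.92, 574.40].
Every value lies within the cutoffs.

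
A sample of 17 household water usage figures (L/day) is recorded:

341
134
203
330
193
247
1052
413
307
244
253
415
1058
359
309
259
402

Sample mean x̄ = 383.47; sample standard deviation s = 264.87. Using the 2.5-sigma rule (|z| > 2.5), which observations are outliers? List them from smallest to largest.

1052, 1058

Cutoffs at x̄ ± 2.5s: 383.47 ± 2.5·264.87 = [-278.705, 1045.645].
1052: z = 2.52, |z| > 2.5 → outlier.
1058: z = 2.55, |z| > 2.5 → outlier.
Every other value lies within [-278.705, 1045.645].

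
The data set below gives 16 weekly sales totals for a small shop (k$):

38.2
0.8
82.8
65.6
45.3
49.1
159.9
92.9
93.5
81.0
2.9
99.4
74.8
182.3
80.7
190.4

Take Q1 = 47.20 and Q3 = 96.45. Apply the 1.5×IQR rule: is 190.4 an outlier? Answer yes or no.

yes

IQR = Q3 − Q1 = 96.45 − 47.20 = 49.25.
Lower fence = Q1 − 1.5·IQR = 47.20 − 73.875 = -26.675.
Upper fence = Q3 + 1.5·IQR = 96.45 + 73.875 = 170.325.
190.4 lies above the upper fence.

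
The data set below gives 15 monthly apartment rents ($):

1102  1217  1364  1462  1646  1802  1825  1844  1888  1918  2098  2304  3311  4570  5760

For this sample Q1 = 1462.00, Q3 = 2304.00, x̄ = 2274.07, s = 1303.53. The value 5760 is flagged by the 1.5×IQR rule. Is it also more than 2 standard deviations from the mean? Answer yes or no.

z = (5760 − 2274.07) / 1303.53 = 2.67.
|z| = 2.67 > 2.

yes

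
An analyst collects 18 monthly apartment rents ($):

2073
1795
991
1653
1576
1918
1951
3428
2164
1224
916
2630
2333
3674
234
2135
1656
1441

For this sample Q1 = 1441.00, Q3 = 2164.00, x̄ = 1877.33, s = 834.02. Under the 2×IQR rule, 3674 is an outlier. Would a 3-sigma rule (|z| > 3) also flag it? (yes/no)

z = (3674 − 1877.33) / 834.02 = 2.15.
|z| = 2.15 ≤ 3.

no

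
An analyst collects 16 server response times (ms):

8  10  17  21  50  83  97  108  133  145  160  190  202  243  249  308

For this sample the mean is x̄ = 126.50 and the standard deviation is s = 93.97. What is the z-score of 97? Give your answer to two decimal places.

z = (97 − 126.50) / 93.97 = -0.31.

-0.31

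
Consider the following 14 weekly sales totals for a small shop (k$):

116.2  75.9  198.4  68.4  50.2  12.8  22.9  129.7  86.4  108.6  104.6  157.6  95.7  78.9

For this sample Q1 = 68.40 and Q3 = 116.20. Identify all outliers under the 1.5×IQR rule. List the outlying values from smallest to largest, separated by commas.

198.4

IQR = Q3 − Q1 = 116.20 − 68.40 = 47.80.
Lower fence = Q1 − 1.5·IQR = 68.40 − 71.70 = -3.30.
Upper fence = Q3 + 1.5·IQR = 116.20 + 71.70 = 187.90.
198.4 > 187.90 → outlier.
All remaining values lie within [-3.30, 187.90].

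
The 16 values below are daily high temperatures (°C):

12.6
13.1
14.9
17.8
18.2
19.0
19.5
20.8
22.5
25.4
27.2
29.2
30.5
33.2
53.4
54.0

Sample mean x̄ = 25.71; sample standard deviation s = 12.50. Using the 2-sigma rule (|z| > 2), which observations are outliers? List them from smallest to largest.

53.4, 54.0

Cutoffs at x̄ ± 2s: 25.71 ± 2·12.50 = [0.71, 50.71].
53.4: z = 2.22, |z| > 2 → outlier.
54.0: z = 2.26, |z| > 2 → outlier.
Every other value lies within [0.71, 50.71].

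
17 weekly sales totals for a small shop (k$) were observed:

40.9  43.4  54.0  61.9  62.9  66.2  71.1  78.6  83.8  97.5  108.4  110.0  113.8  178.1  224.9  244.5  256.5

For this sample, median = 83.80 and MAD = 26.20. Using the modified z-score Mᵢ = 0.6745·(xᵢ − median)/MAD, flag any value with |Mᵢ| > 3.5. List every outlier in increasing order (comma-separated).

|Mᵢ| > 3.5 ⇔ |xᵢ − 83.80| > 3.5·26.20/0.6745 = 135.95.
So outliers lie outside [-52.15, 219.75].
224.9: M = 3.63 → outlier.
244.5: M = 4.14 → outlier.
256.5: M = 4.45 → outlier.

224.9, 244.5, 256.5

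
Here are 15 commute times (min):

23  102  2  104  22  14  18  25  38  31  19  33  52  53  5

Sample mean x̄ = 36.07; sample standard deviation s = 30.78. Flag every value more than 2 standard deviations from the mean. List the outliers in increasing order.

102, 104

Cutoffs at x̄ ± 2s: 36.07 ± 2·30.78 = [-25.49, 97.63].
102: z = 2.14, |z| > 2 → outlier.
104: z = 2.21, |z| > 2 → outlier.
Every other value lies within [-25.49, 97.63].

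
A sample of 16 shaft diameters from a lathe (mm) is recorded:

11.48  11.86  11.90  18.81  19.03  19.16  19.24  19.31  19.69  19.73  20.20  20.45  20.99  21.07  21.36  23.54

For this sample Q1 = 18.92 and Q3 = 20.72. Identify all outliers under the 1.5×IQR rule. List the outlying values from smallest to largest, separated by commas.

11.48, 11.86, 11.90, 23.54

IQR = Q3 − Q1 = 20.72 − 18.92 = 1.80.
Lower fence = Q1 − 1.5·IQR = 18.92 − 2.70 = 16.22.
Upper fence = Q3 + 1.5·IQR = 20.72 + 2.70 = 23.42.
11.48 < 16.22 → outlier.
11.86 < 16.22 → outlier.
11.90 < 16.22 → outlier.
23.54 > 23.42 → outlier.
All remaining values lie within [16.22, 23.42].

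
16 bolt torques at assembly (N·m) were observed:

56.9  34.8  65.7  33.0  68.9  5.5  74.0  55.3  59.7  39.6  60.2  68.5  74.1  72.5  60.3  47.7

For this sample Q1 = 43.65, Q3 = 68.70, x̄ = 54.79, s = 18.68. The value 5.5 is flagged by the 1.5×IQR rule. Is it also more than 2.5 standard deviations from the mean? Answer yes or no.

yes

z = (5.5 − 54.79) / 18.68 = -2.64.
|z| = 2.64 > 2.5.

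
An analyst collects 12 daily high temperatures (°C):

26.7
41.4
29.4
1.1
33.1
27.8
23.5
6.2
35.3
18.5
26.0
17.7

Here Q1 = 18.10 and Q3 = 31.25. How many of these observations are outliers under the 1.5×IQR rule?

0

IQR = 13.15; fences at 18.10 − 19.725 = -1.625 and 31.25 + 19.725 = 50.975.
Every value lies within the cutoffs.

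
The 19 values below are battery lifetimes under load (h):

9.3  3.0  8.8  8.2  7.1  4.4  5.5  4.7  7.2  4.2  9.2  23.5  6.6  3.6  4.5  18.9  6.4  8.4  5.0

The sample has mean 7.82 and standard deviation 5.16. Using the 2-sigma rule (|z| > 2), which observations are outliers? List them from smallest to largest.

Cutoffs at x̄ ± 2s: 7.82 ± 2·5.16 = [-2.50, 18.14].
18.9: z = 2.15, |z| > 2 → outlier.
23.5: z = 3.04, |z| > 2 → outlier.
Every other value lies within [-2.50, 18.14].

18.9, 23.5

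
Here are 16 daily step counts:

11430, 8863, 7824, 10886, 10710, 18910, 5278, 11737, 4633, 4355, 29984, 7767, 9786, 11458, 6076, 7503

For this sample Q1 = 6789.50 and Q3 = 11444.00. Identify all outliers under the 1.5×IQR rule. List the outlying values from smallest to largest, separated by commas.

IQR = Q3 − Q1 = 11444.00 − 6789.50 = 4654.50.
Lower fence = Q1 − 1.5·IQR = 6789.50 − 6981.75 = -192.25.
Upper fence = Q3 + 1.5·IQR = 11444.00 + 6981.75 = 18425.75.
18910 > 18425.75 → outlier.
29984 > 18425.75 → outlier.
All remaining values lie within [-192.25, 18425.75].

18910, 29984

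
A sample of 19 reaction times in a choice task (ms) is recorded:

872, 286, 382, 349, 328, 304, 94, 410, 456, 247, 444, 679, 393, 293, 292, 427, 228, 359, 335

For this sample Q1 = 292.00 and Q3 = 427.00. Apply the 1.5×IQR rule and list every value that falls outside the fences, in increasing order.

679, 872

IQR = Q3 − Q1 = 427.00 − 292.00 = 135.00.
Lower fence = Q1 − 1.5·IQR = 292.00 − 202.50 = 89.50.
Upper fence = Q3 + 1.5·IQR = 427.00 + 202.50 = 629.50.
679 > 629.50 → outlier.
872 > 629.50 → outlier.
All remaining values lie within [89.50, 629.50].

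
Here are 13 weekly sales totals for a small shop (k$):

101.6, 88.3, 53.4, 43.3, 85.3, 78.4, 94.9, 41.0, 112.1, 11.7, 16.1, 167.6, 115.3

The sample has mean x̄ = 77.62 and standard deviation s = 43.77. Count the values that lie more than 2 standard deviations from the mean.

Cutoffs: x̄ ± 2s = [-9.92, 165.16].
Outside the cutoffs: 167.6.

1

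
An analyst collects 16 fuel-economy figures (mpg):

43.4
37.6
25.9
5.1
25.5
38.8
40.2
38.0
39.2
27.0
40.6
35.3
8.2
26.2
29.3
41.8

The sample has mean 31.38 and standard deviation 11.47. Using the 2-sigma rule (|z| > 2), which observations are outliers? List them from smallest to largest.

5.1, 8.2

Cutoffs at x̄ ± 2s: 31.38 ± 2·11.47 = [8.44, 54.32].
5.1: z = -2.29, |z| > 2 → outlier.
8.2: z = -2.02, |z| > 2 → outlier.
Every other value lies within [8.44, 54.32].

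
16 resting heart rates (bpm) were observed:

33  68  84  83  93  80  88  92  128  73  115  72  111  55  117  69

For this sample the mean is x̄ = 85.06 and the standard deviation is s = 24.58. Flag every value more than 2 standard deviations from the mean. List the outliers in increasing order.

33

Cutoffs at x̄ ± 2s: 85.06 ± 2·24.58 = [35.90, 134.22].
33: z = -2.12, |z| > 2 → outlier.
Every other value lies within [35.90, 134.22].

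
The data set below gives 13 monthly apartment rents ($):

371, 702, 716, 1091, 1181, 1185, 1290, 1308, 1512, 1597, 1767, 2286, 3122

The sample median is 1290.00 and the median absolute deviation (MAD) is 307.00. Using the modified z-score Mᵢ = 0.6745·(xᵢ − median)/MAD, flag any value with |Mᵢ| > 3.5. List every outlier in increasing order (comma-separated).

3122

|Mᵢ| > 3.5 ⇔ |xᵢ − 1290.00| > 3.5·307.00/0.6745 = 1593.03.
So outliers lie outside [-303.03, 2883.03].
3122: M = 4.03 → outlier.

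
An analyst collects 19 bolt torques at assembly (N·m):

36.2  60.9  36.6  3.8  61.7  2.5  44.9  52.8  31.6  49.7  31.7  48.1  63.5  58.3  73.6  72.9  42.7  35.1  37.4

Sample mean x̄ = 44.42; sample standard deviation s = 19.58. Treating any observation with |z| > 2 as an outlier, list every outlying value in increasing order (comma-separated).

Cutoffs at x̄ ± 2s: 44.42 ± 2·19.58 = [5.26, 83.58].
2.5: z = -2.14, |z| > 2 → outlier.
3.8: z = -2.07, |z| > 2 → outlier.
Every other value lies within [5.26, 83.58].

2.5, 3.8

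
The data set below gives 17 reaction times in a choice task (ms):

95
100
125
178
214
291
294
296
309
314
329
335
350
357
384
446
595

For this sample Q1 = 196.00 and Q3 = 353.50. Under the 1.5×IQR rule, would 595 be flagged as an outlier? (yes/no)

yes

IQR = Q3 − Q1 = 353.50 − 196.00 = 157.50.
Lower fence = Q1 − 1.5·IQR = 196.00 − 236.25 = -40.25.
Upper fence = Q3 + 1.5·IQR = 353.50 + 236.25 = 589.75.
595 lies above the upper fence.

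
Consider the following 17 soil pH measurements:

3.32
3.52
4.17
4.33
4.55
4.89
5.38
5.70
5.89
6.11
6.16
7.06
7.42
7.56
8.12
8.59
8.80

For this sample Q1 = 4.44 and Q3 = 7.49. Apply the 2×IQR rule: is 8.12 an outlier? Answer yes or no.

no

IQR = Q3 − Q1 = 7.49 − 4.44 = 3.05.
Lower fence = Q1 − 2·IQR = 4.44 − 6.10 = -1.66.
Upper fence = Q3 + 2·IQR = 7.49 + 6.10 = 13.59.
8.12 lies within [-1.66, 13.59].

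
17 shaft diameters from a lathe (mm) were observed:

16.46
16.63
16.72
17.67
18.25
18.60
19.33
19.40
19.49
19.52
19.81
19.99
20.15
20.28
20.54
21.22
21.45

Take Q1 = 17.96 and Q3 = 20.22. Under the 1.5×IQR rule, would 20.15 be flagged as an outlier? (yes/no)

no

IQR = Q3 − Q1 = 20.22 − 17.96 = 2.26.
Lower fence = Q1 − 1.5·IQR = 17.96 − 3.39 = 14.57.
Upper fence = Q3 + 1.5·IQR = 20.22 + 3.39 = 23.61.
20.15 lies within [14.57, 23.61].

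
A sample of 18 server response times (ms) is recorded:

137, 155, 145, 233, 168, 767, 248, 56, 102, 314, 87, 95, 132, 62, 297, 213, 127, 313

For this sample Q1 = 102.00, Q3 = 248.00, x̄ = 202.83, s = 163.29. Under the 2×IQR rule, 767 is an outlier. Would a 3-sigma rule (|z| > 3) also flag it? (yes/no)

z = (767 − 202.83) / 163.29 = 3.46.
|z| = 3.46 > 3.

yes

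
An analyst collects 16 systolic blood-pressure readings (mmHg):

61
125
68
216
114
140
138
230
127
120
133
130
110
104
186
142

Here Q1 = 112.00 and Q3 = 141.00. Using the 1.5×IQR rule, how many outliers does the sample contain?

5

IQR = 29.00; fences at 112.00 − 43.50 = 68.50 and 141.00 + 43.50 = 184.50.
Outside the cutoffs: 61, 68, 186, 216, 230.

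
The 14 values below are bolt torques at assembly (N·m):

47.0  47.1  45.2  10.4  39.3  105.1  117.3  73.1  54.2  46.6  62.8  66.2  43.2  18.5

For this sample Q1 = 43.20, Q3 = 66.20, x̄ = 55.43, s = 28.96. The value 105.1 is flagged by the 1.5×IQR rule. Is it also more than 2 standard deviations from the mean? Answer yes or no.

z = (105.1 − 55.43) / 28.96 = 1.72.
|z| = 1.72 ≤ 2.

no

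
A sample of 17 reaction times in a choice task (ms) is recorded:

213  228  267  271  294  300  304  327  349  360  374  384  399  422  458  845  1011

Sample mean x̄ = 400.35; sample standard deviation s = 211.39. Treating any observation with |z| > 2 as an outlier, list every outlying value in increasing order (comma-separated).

Cutoffs at x̄ ± 2s: 400.35 ± 2·211.39 = [-22.43, 823.13].
845: z = 2.10, |z| > 2 → outlier.
1011: z = 2.89, |z| > 2 → outlier.
Every other value lies within [-22.43, 823.13].

845, 1011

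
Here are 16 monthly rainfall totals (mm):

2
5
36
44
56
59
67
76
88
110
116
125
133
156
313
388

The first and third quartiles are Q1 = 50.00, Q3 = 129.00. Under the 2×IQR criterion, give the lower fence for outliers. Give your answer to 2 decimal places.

IQR = Q3 − Q1 = 129.00 − 50.00 = 79.00.
Lower fence = Q1 − 2·IQR = 50.00 − 158.00 = -108.00.
Upper fence = Q3 + 2·IQR = 129.00 + 158.00 = 287.00.

-108.00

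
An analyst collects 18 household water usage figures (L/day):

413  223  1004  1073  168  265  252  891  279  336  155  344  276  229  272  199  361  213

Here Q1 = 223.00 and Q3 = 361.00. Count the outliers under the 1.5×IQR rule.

3

IQR = 138.00; fences at 223.00 − 207.00 = 16.00 and 361.00 + 207.00 = 568.00.
Outside the cutoffs: 891, 1004, 1073.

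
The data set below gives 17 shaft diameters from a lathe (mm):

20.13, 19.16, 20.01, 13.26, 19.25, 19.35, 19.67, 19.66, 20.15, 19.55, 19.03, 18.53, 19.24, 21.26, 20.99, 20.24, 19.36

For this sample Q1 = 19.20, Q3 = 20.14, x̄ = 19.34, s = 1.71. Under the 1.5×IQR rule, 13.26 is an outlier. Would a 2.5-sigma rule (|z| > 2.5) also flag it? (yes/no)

yes

z = (13.26 − 19.34) / 1.71 = -3.56.
|z| = 3.56 > 2.5.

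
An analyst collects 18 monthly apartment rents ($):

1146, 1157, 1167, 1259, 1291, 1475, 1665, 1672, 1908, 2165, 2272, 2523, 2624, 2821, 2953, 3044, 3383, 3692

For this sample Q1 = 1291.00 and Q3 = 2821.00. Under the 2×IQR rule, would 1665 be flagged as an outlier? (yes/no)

no

IQR = Q3 − Q1 = 2821.00 − 1291.00 = 1530.00.
Lower fence = Q1 − 2·IQR = 1291.00 − 3060.00 = -1769.00.
Upper fence = Q3 + 2·IQR = 2821.00 + 3060.00 = 5881.00.
1665 lies within [-1769.00, 5881.00].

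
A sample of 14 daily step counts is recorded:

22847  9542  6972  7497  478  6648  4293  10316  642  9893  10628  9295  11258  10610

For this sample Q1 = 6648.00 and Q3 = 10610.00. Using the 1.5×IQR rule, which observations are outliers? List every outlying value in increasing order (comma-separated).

478, 642, 22847

IQR = Q3 − Q1 = 10610.00 − 6648.00 = 3962.00.
Lower fence = Q1 − 1.5·IQR = 6648.00 − 5943.00 = 705.00.
Upper fence = Q3 + 1.5·IQR = 10610.00 + 5943.00 = 16553.00.
478 < 705.00 → outlier.
642 < 705.00 → outlier.
22847 > 16553.00 → outlier.
All remaining values lie within [705.00, 16553.00].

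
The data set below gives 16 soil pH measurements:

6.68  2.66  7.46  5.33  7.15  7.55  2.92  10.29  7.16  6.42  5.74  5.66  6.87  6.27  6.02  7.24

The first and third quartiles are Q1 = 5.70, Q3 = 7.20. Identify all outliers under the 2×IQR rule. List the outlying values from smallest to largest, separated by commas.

IQR = Q3 − Q1 = 7.20 − 5.70 = 1.50.
Lower fence = Q1 − 2·IQR = 5.70 − 3.00 = 2.70.
Upper fence = Q3 + 2·IQR = 7.20 + 3.00 = 10.20.
2.66 < 2.70 → outlier.
10.29 > 10.20 → outlier.
All remaining values lie within [2.70, 10.20].

2.66, 10.29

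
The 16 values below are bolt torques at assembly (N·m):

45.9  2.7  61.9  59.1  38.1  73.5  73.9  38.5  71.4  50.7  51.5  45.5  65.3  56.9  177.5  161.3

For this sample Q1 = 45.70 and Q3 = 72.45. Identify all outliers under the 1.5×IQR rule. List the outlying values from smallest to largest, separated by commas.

2.7, 161.3, 177.5

IQR = Q3 − Q1 = 72.45 − 45.70 = 26.75.
Lower fence = Q1 − 1.5·IQR = 45.70 − 40.125 = 5.575.
Upper fence = Q3 + 1.5·IQR = 72.45 + 40.125 = 112.575.
2.7 < 5.575 → outlier.
161.3 > 112.575 → outlier.
177.5 > 112.575 → outlier.
All remaining values lie within [5.575, 112.575].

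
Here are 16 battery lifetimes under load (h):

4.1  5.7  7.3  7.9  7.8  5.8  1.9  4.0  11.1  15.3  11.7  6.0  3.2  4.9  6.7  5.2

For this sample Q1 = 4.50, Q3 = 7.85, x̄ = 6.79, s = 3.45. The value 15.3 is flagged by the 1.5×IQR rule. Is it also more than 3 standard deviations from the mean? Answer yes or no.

no

z = (15.3 − 6.79) / 3.45 = 2.47.
|z| = 2.47 ≤ 3.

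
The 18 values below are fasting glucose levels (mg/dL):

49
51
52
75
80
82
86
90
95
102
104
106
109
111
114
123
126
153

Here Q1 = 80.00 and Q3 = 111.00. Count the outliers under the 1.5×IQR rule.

0

IQR = 31.00; fences at 80.00 − 46.50 = 33.50 and 111.00 + 46.50 = 157.50.
Every value lies within the cutoffs.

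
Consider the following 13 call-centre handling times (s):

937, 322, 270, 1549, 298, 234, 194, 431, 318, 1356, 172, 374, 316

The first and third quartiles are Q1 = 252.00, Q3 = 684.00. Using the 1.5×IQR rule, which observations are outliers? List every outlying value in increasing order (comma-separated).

IQR = Q3 − Q1 = 684.00 − 252.00 = 432.00.
Lower fence = Q1 − 1.5·IQR = 252.00 − 648.00 = -396.00.
Upper fence = Q3 + 1.5·IQR = 684.00 + 648.00 = 1332.00.
1356 > 1332.00 → outlier.
1549 > 1332.00 → outlier.
All remaining values lie within [-396.00, 1332.00].

1356, 1549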